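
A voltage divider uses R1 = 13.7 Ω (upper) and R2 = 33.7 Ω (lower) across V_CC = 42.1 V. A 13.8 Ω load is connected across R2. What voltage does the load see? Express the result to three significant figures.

The load sits in parallel with R2, giving an effective lower resistance R2' = R2·R_L/(R2+R_L) = 9.791 Ω.
Then V_out = V_CC · R2'/(R1 + R2') = 42.1 × 9.791/23.49 = 17.55 V.
(Unloaded it would be 29.9 V; the load pulls it down.)

V_out ≈ 17.5 V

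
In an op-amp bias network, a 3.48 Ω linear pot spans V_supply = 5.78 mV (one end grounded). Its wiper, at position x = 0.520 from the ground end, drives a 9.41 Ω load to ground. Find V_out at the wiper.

V_out ≈ 2.75 mV

The pot divides into 1.670 Ω above the wiper and 1.810 Ω below.
R_L loads the lower segment: effective lower R = 1.518 Ω.
Loaded-divider output: V_out = 5.78 × 0.4761 = 2.752 mV.
(Unloaded: V_out = x·V_supply = 3.01 mV.)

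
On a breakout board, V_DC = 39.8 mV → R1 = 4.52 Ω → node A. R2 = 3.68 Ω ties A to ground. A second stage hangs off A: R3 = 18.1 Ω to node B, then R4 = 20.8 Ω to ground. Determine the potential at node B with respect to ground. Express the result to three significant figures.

Node A sees R2 in parallel with the series input of stage 2, R3 + R4 = 38.90 Ω.
R2 ‖ (R3+R4) = 3.362 Ω.
So V_A = 39.8 × 0.4265 = 16.98 mV.
V_B = V_A × 0.5347 = 9.077 mV.

V_B ≈ 9.08 mV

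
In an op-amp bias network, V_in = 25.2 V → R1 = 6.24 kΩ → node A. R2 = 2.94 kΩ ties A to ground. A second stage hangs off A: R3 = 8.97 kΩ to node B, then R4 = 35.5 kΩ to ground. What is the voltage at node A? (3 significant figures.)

Looking into the second stage from A: R3 + R4 = 44.47 kΩ appears in parallel with R2.
R2 ‖ (R3+R4) = 2.758 kΩ.
First divider: V_A = V_in · 2.758/(6.24 + 2.758) = 7.724 V.

V_A ≈ 7.72 V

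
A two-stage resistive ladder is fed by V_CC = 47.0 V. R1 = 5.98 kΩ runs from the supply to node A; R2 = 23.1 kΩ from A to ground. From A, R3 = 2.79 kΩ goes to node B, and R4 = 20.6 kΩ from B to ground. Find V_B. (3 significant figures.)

The second stage (R3 + R4 = 23.39 kΩ) loads node A in parallel with R2.
Effective lower resistance at A: R2 ‖ 23.39 = 11.62 kΩ.
V_A = 47.0 × 11.62/(5.98 + 11.62) = 31.03 V.
Stage 2 is unloaded, so V_B = V_A · R4/(R3+R4) = 31.03 × 20.6/23.39 = 27.33 V.

V_B ≈ 27.3 V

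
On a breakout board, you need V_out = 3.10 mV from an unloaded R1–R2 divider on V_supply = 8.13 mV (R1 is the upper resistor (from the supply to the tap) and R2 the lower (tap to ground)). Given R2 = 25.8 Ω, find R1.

V_out/V_supply = R2/(R1+R2) = 0.3813.
So R1 = R2 · (V_supply/V_out − 1) = 25.8 × (8.13/3.10 − 1) = 25.8 × 1.623 = 41.86 Ω.

R1 ≈ 41.9 Ω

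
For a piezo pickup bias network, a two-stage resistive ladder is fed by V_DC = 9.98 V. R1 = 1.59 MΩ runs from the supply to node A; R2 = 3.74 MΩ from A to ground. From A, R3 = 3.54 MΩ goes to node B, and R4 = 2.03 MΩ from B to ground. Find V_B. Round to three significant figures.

V_B ≈ 2.13 V

Looking into the second stage from A: R3 + R4 = 5.570 MΩ appears in parallel with R2.
Effective lower resistance at A: R2 ‖ 5.570 = 2.238 MΩ.
V_A = 9.98 × 2.238/(1.59 + 2.238) = 5.834 V.
Then the unloaded second divider: V_B = V_A × R4/(R3+R4) = 5.834 × 0.3645 = 2.126 V.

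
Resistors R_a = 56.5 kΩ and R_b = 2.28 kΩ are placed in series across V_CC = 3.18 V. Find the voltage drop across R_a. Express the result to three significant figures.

Series total: ΣR = 56.5 + 2.28 = 58.78 kΩ.
By the voltage-divider rule, V = 3.18 × 56.50/58.78 = 3.057 V.

V ≈ 3.06 V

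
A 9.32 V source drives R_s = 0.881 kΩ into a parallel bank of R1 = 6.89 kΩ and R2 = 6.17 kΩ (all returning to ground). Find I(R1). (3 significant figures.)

I ≈ 1.06 mA

Parallel bank: R_p = 1/(1/6.89 + 1/6.17) = 3.255 kΩ.
Node voltage V_A = V_supply · R_p/(R_s + R_p) = 9.32 × 0.7870 = 7.335 V.
Branch current I = V_A/R1 = 7.335/6.89 = 1.065 mA.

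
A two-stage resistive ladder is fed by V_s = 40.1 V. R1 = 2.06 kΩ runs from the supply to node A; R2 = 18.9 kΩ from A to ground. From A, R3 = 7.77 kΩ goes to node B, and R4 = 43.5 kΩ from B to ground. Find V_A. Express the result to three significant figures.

V_A ≈ 34.9 V

Looking into the second stage from A: R3 + R4 = 51.27 kΩ appears in parallel with R2.
Effective lower resistance at A: R2 ‖ 51.27 = 13.81 kΩ.
So V_A = 40.1 × 0.8702 = 34.89 V.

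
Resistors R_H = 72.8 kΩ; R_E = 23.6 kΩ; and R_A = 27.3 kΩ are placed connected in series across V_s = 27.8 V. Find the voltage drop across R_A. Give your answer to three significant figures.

V ≈ 6.14 V

ΣR = 72.8 + 23.6 + 27.3 = 123.7 kΩ.
Voltage divider: V = V_s · (27.30 / 123.7) = 27.8 × 0.2207 = 6.135 V.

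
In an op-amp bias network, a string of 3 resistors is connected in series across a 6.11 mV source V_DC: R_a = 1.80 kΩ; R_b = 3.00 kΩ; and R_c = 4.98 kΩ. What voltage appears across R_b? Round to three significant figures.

V ≈ 1.87 mV

Total series resistance ΣR = 1.80 + 3.00 + 4.98 = 9.780 kΩ.
Voltage divider: V = V_DC · (3.000 / 9.780) = 6.11 × 0.3067 = 1.874 mV.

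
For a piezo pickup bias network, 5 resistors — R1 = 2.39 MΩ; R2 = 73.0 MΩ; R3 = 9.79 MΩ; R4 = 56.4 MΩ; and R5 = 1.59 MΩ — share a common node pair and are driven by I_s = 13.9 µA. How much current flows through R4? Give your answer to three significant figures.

I ≈ 0.209 µA

Conductances: ΣG = 1/2.39 + 1/73.0 + 1/9.79 + 1/56.4 + 1/1.59 = 1.181 (1/MΩ).
Current divider: I(R4) = I_s · G_k/ΣG = 13.9 × (0.01773/1.181) = 13.9 × 0.01501 = 0.2087 µA.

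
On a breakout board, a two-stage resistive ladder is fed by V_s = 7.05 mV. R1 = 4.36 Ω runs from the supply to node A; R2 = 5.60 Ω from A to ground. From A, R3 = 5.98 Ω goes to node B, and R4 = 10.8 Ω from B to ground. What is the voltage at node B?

Looking into the second stage from A: R3 + R4 = 16.78 Ω appears in parallel with R2.
Effective lower resistance at A: R2 ‖ 16.78 = 4.199 Ω.
First divider: V_A = V_s · 4.199/(4.36 + 4.199) = 3.459 mV.
Stage 2 is unloaded, so V_B = V_A · R4/(R3+R4) = 3.459 × 10.8/16.78 = 2.226 mV.

V_B ≈ 2.23 mV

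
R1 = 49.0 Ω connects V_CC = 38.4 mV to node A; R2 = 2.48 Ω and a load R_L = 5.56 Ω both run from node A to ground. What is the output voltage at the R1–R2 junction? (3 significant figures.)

R2 ‖ R_L = (2.48 × 5.56)/(2.48 + 5.56) = 1.715 Ω.
Voltage divider with the loaded lower leg: V_out = 38.4 × 1.715/(49.0 + 1.715) = 38.4 × 0.03382 = 1.299 mV.

V_out ≈ 1.30 mV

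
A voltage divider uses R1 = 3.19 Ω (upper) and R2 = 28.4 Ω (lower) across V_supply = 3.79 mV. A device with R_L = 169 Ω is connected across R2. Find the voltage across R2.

V_out ≈ 3.35 mV

R2 ‖ R_L = (28.4 × 169)/(28.4 + 169) = 24.31 Ω.
Then V_out = V_supply · R2'/(R1 + R2') = 3.79 × 24.31/27.50 = 3.350 mV.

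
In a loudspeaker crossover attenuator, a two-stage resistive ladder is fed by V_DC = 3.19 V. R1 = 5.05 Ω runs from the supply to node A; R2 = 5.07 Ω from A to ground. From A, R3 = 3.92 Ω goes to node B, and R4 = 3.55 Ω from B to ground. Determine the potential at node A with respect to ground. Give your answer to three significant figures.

Node A sees R2 in parallel with the series input of stage 2, R3 + R4 = 7.470 Ω.
R2 ‖ (R3+R4) = 3.020 Ω.
So V_A = 3.19 × 0.3742 = 1.194 V.

V_A ≈ 1.19 V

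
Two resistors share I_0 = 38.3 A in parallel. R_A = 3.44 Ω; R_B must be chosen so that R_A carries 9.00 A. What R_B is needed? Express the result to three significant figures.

Two-branch current divider: I_A = I_0 · R_B/(R_A + R_B).
9.00/38.3 = R_B/(R_A + R_B) → R_B = R_A · (0.2350)/(1 − 0.2350) = 3.44 × 0.3072 = 1.057 Ω.

R_B ≈ 1.06 Ω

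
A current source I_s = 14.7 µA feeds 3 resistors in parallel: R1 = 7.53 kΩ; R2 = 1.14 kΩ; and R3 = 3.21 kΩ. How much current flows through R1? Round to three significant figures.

Conductances: ΣG = 1/7.53 + 1/1.14 + 1/3.21 = 1.322 (1/kΩ).
R1 takes the fraction G_k/ΣG = 0.1328/1.322 = 0.1005, so I = 14.7 × 0.1005 = 1.477 µA.

I ≈ 1.48 µA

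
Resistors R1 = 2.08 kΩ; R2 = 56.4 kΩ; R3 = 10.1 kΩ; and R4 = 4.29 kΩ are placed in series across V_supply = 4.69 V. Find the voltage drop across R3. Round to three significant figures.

Total series resistance ΣR = 2.08 + 56.4 + 10.1 + 4.29 = 72.87 kΩ.
By the voltage-divider rule, V = 4.69 × 10.10/72.87 = 0.6500 V.

V ≈ 0.650 V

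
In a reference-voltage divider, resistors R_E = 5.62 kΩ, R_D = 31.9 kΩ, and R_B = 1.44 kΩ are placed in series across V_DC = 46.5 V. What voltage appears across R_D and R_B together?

Total series resistance ΣR = 5.62 + 31.9 + 1.44 = 38.96 kΩ.
R_{R_D..R_B} = 31.9 + 1.44 = 33.34 kΩ.
V = V_DC · R/ΣR = 46.5 × 0.8557 = 39.79 V.

V ≈ 39.8 V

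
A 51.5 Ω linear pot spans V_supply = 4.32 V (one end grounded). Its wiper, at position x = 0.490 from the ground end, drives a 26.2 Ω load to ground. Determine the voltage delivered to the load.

The pot divides into 26.27 Ω above the wiper and 25.23 Ω below.
Lower segment in parallel with the load: 25.23 ‖ 26.2 = 12.85 Ω.
V_out = 4.32 × 12.85/(26.27 + 12.85) = 1.420 V.

V_out ≈ 1.42 V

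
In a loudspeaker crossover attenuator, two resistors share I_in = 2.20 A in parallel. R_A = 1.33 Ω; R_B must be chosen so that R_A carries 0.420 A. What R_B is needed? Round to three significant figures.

R_B ≈ 0.314 Ω

The fraction through R_A equals R_B/(R_A+R_B).
0.420/2.20 = R_B/(R_A + R_B) → R_B = R_A · (0.1909)/(1 − 0.1909) = 1.33 × 0.2360 = 0.3138 Ω.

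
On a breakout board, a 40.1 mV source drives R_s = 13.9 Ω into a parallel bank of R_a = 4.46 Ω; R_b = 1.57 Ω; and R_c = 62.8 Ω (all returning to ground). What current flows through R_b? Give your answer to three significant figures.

I ≈ 1.94 mA

Combine the parallel branches: R_p = (1/4.46 + 1/1.57 + 1/62.8)⁻¹ = 1.140 Ω.
V_A by voltage divider: V_A = 40.1 × 1.140/(13.9 + 1.140) = 3.040 mV.
Branch current I = V_A/R_b = 3.040/1.57 = 1.936 mA.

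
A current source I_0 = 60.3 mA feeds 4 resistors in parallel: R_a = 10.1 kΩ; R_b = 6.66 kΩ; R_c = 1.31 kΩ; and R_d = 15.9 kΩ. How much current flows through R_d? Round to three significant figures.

I ≈ 3.53 mA

Total conductance ΣG = 1/10.1 + 1/6.66 + 1/1.31 + 1/15.9 = 1.075 (units of 1/kΩ).
R_d takes the fraction G_k/ΣG = 0.06289/1.075 = 0.05848, so I = 60.3 × 0.05848 = 3.527 mA.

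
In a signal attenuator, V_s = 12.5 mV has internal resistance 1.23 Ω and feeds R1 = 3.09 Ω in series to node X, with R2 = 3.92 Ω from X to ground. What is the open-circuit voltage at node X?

V_th ≈ 5.95 mV

R1' = 1.23 + 3.09 = 4.320 Ω (source resistance + R1).
V_th is the unloaded tap voltage: V_s · R2/(R1'+R2) = 12.5 × 0.4757 = 5.947 mV.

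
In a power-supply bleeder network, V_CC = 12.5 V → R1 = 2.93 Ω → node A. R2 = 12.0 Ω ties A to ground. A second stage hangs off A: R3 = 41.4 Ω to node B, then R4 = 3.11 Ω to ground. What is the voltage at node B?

The second stage (R3 + R4 = 44.51 Ω) loads node A in parallel with R2.
R2 ‖ (R3+R4) = 9.452 Ω.
So V_A = 12.5 × 0.7634 = 9.542 V.
Stage 2 is unloaded, so V_B = V_A · R4/(R3+R4) = 9.542 × 3.11/44.51 = 0.6667 V.

V_B ≈ 0.667 V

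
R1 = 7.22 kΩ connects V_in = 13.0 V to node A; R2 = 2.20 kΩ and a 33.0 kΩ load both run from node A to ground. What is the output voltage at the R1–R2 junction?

V_out ≈ 2.89 V

R2 ‖ R_L = (2.20 × 33.0)/(2.20 + 33.0) = 2.062 kΩ.
Voltage divider with the loaded lower leg: V_out = 13.0 × 2.062/(7.22 + 2.062) = 13.0 × 0.2222 = 2.888 V.
(Unloaded it would be 3.04 V; the load pulls it down.)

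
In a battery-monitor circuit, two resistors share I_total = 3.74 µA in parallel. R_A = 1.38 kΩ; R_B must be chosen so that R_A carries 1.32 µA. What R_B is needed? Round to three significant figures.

The fraction through R_A equals R_B/(R_A+R_B).
1.32/3.74 = R_B/(R_A + R_B) → R_B = R_A · (0.3529)/(1 − 0.3529) = 1.38 × 0.5455 = 0.7527 kΩ.

R_B ≈ 0.753 kΩ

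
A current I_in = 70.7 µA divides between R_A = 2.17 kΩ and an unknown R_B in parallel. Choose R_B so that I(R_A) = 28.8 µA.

R_B ≈ 1.49 kΩ

Two-branch current divider: I_A = I_in · R_B/(R_A + R_B).
28.8/70.7 = R_B/(R_A + R_B) → R_B = R_A · (0.4074)/(1 − 0.4074) = 2.17 × 0.6874 = 1.492 kΩ.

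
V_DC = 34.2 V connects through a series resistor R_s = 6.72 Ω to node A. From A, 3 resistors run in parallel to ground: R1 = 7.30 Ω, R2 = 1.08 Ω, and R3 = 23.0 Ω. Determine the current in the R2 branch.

Equivalent of the parallel group: R_p = 0.9038 Ω.
V_A by voltage divider: V_A = 34.2 × 0.9038/(6.72 + 0.9038) = 4.055 V.
I(R2) = V_A / R2 = 4.055/1.08 = 3.754 A.
(Equivalently: I_total = 4.486 A, then current-divider fraction G_k/ΣG = 0.8369.)

I ≈ 3.75 A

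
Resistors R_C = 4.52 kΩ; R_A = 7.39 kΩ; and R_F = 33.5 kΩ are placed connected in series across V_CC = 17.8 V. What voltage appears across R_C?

Series total: ΣR = 4.52 + 7.39 + 33.5 = 45.41 kΩ.
V = V_CC · R/ΣR = 17.8 × 0.09954 = 1.772 V.

V ≈ 1.77 V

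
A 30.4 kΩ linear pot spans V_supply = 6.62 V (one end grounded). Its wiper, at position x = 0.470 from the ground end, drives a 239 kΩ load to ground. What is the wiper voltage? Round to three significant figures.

V_out ≈ 3.02 V

The pot divides into 16.11 kΩ above the wiper and 14.29 kΩ below.
R_L loads the lower segment: effective lower R = 13.48 kΩ.
V_out = 6.62 × 13.48/(16.11 + 13.48) = 3.016 V.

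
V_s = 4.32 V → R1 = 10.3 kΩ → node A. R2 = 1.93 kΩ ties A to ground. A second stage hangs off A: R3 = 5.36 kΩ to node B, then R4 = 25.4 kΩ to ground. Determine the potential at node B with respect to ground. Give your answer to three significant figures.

V_B ≈ 0.535 V

The second stage (R3 + R4 = 30.76 kΩ) loads node A in parallel with R2.
R2 ‖ (R3+R4) = 1.816 kΩ.
V_A = 4.32 × 1.816/(10.3 + 1.816) = 0.6475 V.
Then the unloaded second divider: V_B = V_A × R4/(R3+R4) = 0.6475 × 0.8257 = 0.5347 V.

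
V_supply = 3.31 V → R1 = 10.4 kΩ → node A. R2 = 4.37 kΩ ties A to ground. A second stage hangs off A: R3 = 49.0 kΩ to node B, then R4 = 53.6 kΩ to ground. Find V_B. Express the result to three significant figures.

The second stage (R3 + R4 = 102.6 kΩ) loads node A in parallel with R2.
R2 ‖ (R3+R4) = 4.191 kΩ.
V_A = 3.31 × 4.191/(10.4 + 4.191) = 0.9508 V.
Stage 2 is unloaded, so V_B = V_A · R4/(R3+R4) = 0.9508 × 53.6/102.6 = 0.4967 V.

V_B ≈ 0.497 V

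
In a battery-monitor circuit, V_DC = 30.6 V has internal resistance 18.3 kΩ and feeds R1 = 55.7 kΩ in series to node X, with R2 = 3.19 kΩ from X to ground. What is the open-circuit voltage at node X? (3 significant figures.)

R1' = 18.3 + 55.7 = 74.00 kΩ (source resistance + R1).
Open-circuit (no load on X): V_th = V_DC · R2/(R1' + R2) = 30.6 × 3.19/(74.00 + 3.19) = 1.265 V.

V_th ≈ 1.26 V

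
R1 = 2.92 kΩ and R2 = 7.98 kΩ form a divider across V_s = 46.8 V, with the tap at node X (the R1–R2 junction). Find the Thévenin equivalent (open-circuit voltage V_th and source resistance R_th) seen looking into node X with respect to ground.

Open-circuit (no load on X): V_th = V_s · R2/(R1 + R2) = 46.8 × 7.98/(2.920 + 7.98) = 34.26 V.
With V_s suppressed (replaced by a short), R_th = R1 ‖ R2 = (2.920 × 7.98)/(2.920 + 7.98) = 2.138 kΩ.

V_th ≈ 34.3 V, R_th ≈ 2.14 kΩ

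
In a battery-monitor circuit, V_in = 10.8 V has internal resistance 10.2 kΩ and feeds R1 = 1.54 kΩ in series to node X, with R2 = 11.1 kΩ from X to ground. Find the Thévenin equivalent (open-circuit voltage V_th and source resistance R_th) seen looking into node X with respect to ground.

R1' = 10.2 + 1.54 = 11.74 kΩ (source resistance + R1).
With X open, the divider is unloaded: V_th = 10.8 × 11.1/22.84 = 5.249 V.
Looking into X with the source shorted: R_th = R1'·R2/(R1'+R2) = 11.74 × 11.1/22.84 = 5.706 kΩ.

V_th ≈ 5.25 V, R_th ≈ 5.71 kΩ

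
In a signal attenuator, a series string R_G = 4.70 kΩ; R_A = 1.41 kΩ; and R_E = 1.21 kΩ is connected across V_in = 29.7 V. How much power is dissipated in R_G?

P ≈ 77.4 mW

ΣR = 7.320 kΩ → I = 29.7/7.320 = 4.057 mA.
P = I²R = 16.46 × 4.70 = 77.37 mW.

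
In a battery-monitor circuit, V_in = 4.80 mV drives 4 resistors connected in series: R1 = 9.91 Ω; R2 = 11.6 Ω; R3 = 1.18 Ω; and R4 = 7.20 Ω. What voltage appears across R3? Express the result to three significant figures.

ΣR = 9.91 + 11.6 + 1.18 + 7.20 = 29.89 Ω.
By the voltage-divider rule, V = 4.80 × 1.180/29.89 = 0.1895 mV.

V ≈ 0.189 mV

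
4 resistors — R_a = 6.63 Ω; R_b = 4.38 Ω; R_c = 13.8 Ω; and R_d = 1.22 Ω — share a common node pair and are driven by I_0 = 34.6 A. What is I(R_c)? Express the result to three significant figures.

Conductances: ΣG = 1/6.63 + 1/4.38 + 1/13.8 + 1/1.22 = 1.271 (1/Ω).
By the current-divider rule, I = I_0 · G_k/ΣG = 34.6 × 0.05700 = 1.972 A.

I ≈ 1.97 A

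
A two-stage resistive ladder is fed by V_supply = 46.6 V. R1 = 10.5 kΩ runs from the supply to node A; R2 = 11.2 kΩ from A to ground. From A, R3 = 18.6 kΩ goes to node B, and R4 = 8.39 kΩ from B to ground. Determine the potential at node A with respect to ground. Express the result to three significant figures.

Looking into the second stage from A: R3 + R4 = 26.99 kΩ appears in parallel with R2.
Effective lower resistance at A: R2 ‖ 26.99 = 7.915 kΩ.
First divider: V_A = V_supply · 7.915/(10.5 + 7.915) = 20.03 V.

V_A ≈ 20.0 V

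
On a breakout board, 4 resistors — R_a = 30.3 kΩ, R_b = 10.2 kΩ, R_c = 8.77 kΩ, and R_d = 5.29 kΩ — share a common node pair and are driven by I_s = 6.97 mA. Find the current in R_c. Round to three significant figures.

I ≈ 1.83 mA

Conductances: ΣG = 1/30.3 + 1/10.2 + 1/8.77 + 1/5.29 = 0.4341 (1/kΩ).
By the current-divider rule, I = I_s · G_k/ΣG = 6.97 × 0.2627 = 1.831 mA.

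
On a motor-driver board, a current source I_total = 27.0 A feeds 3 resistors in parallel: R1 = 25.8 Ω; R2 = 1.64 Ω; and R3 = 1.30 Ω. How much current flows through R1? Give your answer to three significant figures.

Conductances: ΣG = 1/25.8 + 1/1.64 + 1/1.30 = 1.418 (1/Ω).
R1 takes the fraction G_k/ΣG = 0.03876/1.418 = 0.02734, so I = 27.0 × 0.02734 = 0.7382 A.

I ≈ 0.738 A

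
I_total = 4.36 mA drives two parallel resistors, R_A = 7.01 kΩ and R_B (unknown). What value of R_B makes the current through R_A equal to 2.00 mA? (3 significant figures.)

R_B ≈ 5.94 kΩ

The fraction through R_A equals R_B/(R_A+R_B).
With f = 0.4587, R_B = R_A · f/(1−f) = 7.01 × 0.8475 = 5.941 kΩ.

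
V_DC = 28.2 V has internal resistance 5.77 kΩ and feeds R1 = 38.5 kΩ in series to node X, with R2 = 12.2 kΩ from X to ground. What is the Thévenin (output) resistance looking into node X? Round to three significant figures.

R_th ≈ 9.56 kΩ

R1' = 5.77 + 38.5 = 44.27 kΩ (source resistance + R1).
With V_DC suppressed (replaced by a short), R_th = R1' ‖ R2 = (44.27 × 12.2)/(44.27 + 12.2) = 9.564 kΩ.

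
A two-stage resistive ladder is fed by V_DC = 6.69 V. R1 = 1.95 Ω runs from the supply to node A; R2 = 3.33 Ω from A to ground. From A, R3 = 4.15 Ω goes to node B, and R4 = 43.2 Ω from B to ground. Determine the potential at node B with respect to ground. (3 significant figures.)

Looking into the second stage from A: R3 + R4 = 47.35 Ω appears in parallel with R2.
R2 ‖ (R3+R4) = 3.111 Ω.
First divider: V_A = V_DC · 3.111/(1.95 + 3.111) = 4.112 V.
V_B = V_A × 0.9124 = 3.752 V.

V_B ≈ 3.75 V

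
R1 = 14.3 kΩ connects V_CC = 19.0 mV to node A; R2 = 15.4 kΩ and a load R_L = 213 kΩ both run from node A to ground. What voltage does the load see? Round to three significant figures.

V_out ≈ 9.52 mV

The load sits in parallel with R2, giving an effective lower resistance R2' = R2·R_L/(R2+R_L) = 14.36 kΩ.
Voltage divider with the loaded lower leg: V_out = 19.0 × 14.36/(14.3 + 14.36) = 19.0 × 0.5011 = 9.520 mV.
(Unloaded it would be 9.85 mV; the load pulls it down.)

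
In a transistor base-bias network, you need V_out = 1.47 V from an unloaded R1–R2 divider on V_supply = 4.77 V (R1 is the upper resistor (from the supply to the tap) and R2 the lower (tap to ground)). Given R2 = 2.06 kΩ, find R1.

The divider ratio is R2/(R1+R2) = 1.47/4.77 = 0.3082.
R1 = R2·(1/k − 1) = 2.06 × 2.245 = 4.624 kΩ.

R1 ≈ 4.62 kΩ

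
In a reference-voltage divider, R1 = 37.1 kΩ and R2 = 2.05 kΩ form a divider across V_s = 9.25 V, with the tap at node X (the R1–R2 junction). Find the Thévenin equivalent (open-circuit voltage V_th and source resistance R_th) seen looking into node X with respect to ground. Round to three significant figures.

With X open, the divider is unloaded: V_th = 9.25 × 2.05/39.15 = 0.4844 V.
Looking into X with the source shorted: R_th = R1·R2/(R1+R2) = 37.10 × 2.05/39.15 = 1.943 kΩ.

V_th ≈ 0.484 V, R_th ≈ 1.94 kΩ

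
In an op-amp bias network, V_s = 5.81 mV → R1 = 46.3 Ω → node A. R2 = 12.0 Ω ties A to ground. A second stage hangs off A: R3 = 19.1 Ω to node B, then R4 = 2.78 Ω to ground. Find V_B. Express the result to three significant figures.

Looking into the second stage from A: R3 + R4 = 21.88 Ω appears in parallel with R2.
R2 ‖ (R3+R4) = 7.750 Ω.
V_A = 5.81 × 7.750/(46.3 + 7.750) = 0.8330 mV.
Then the unloaded second divider: V_B = V_A × R4/(R3+R4) = 0.8330 × 0.1271 = 0.1058 mV.

V_B ≈ 0.106 mV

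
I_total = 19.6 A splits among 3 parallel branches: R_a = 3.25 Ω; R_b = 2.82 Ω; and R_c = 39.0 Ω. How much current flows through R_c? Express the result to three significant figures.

Total conductance ΣG = 1/3.25 + 1/2.82 + 1/39.0 = 0.6879 (units of 1/Ω).
R_c takes the fraction G_k/ΣG = 0.02564/0.6879 = 0.03727, so I = 19.6 × 0.03727 = 0.7305 A.

I ≈ 0.731 A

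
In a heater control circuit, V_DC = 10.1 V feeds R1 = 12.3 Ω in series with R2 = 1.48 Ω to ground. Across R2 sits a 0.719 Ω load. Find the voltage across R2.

V_out ≈ 0.382 V

R2 ‖ R_L = (1.48 × 0.719)/(1.48 + 0.719) = 0.4839 Ω.
Then V_out = V_DC · R2'/(R1 + R2') = 10.1 × 0.4839/12.78 = 0.3823 V.
(Unloaded it would be 1.08 V; the load pulls it down.)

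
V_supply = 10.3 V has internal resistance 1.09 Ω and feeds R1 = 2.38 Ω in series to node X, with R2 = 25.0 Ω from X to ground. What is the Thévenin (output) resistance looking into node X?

R_th ≈ 3.05 Ω

R1' = 1.09 + 2.38 = 3.470 Ω (source resistance + R1).
With V_supply suppressed (replaced by a short), R_th = R1' ‖ R2 = (3.470 × 25.0)/(3.470 + 25.0) = 3.047 Ω.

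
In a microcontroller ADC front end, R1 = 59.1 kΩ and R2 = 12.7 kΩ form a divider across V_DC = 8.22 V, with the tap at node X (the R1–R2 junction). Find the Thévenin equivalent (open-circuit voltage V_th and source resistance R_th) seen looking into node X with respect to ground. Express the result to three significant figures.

V_th is the unloaded tap voltage: V_DC · R2/(R1+R2) = 8.22 × 0.1769 = 1.454 V.
Looking into X with the source shorted: R_th = R1·R2/(R1+R2) = 59.10 × 12.7/71.80 = 10.45 kΩ.

V_th ≈ 1.45 V, R_th ≈ 10.5 kΩ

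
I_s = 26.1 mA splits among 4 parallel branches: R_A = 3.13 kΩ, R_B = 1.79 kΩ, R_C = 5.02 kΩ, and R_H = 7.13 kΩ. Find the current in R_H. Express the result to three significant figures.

Total conductance ΣG = 1/3.13 + 1/1.79 + 1/5.02 + 1/7.13 = 1.218 (units of 1/kΩ).
Current divider: I(R_H) = I_s · G_k/ΣG = 26.1 × (0.1403/1.218) = 26.1 × 0.1152 = 3.006 mA.

I ≈ 3.01 mA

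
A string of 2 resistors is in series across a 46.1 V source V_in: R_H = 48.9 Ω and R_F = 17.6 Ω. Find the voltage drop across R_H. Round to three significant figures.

V ≈ 33.9 V

ΣR = 48.9 + 17.6 = 66.50 Ω.
By the voltage-divider rule, V = 46.1 × 48.90/66.50 = 33.90 V.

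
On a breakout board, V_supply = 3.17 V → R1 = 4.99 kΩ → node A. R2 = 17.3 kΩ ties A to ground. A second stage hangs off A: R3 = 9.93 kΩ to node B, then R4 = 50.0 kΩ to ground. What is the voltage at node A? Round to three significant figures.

V_A ≈ 2.31 V

Node A sees R2 in parallel with the series input of stage 2, R3 + R4 = 59.93 kΩ.
R2 ‖ (R3+R4) = 13.42 kΩ.
First divider: V_A = V_supply · 13.42/(4.99 + 13.42) = 2.311 V.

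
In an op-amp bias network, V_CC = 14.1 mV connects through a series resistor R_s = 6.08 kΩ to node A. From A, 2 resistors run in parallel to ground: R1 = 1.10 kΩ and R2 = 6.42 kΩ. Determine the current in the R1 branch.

Combine the parallel branches: R_p = (1/1.10 + 1/6.42)⁻¹ = 0.9391 kΩ.
Node voltage V_A = V_CC · R_p/(R_s + R_p) = 14.1 × 0.1338 = 1.886 mV.
Branch current I = V_A/R1 = 1.886/1.10 = 1.715 µA.
(Check via current divider: I_total = 2.009 µA; share G_k/ΣG = 0.8537 → same result.)

I ≈ 1.71 µA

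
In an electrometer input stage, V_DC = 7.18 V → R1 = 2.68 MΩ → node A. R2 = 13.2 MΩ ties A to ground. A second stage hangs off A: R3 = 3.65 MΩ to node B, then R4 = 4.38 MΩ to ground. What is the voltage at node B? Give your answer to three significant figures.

V_B ≈ 2.55 V

Node A sees R2 in parallel with the series input of stage 2, R3 + R4 = 8.030 MΩ.
Effective lower resistance at A: R2 ‖ 8.030 = 4.993 MΩ.
V_A = 7.18 × 4.993/(2.68 + 4.993) = 4.672 V.
V_B = V_A × 0.5455 = 2.548 V.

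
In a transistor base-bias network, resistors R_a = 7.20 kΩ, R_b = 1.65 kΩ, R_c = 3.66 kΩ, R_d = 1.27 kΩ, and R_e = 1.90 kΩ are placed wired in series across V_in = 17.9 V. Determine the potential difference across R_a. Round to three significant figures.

V ≈ 8.22 V

ΣR = 7.20 + 1.65 + 3.66 + 1.27 + 1.90 = 15.68 kΩ.
V = V_in · R/ΣR = 17.9 × 0.4592 = 8.219 V.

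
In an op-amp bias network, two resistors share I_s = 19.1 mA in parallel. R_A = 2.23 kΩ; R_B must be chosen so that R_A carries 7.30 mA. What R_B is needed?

In a two-way split, I_A/I_s = R_B/(R_A + R_B).
With f = 0.3822, R_B = R_A · f/(1−f) = 2.23 × 0.6186 = 1.380 kΩ.

R_B ≈ 1.38 kΩ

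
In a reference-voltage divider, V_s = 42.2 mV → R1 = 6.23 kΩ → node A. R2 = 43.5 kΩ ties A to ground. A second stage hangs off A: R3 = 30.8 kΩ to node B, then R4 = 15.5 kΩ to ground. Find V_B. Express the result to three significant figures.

The second stage (R3 + R4 = 46.30 kΩ) loads node A in parallel with R2.
R2 ‖ (R3+R4) = 22.43 kΩ.
First divider: V_A = V_s · 22.43/(6.23 + 22.43) = 33.03 mV.
Then the unloaded second divider: V_B = V_A × R4/(R3+R4) = 33.03 × 0.3348 = 11.06 mV.

V_B ≈ 11.1 mV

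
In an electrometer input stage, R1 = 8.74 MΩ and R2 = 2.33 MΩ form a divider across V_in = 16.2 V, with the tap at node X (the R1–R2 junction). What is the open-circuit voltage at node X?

V_th is the unloaded tap voltage: V_in · R2/(R1+R2) = 16.2 × 0.2105 = 3.410 V.

V_th ≈ 3.41 V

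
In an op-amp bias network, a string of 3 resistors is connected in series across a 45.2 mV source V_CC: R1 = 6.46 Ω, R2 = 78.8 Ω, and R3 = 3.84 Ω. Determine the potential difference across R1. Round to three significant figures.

V ≈ 3.28 mV

Total series resistance ΣR = 6.46 + 78.8 + 3.84 = 89.10 Ω.
Voltage divider: V = V_CC · (6.460 / 89.10) = 45.2 × 0.07250 = 3.277 mV.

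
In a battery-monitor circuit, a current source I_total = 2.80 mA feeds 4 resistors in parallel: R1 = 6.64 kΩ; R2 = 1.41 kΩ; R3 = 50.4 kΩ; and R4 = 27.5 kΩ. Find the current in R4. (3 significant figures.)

I ≈ 0.111 mA

ΣG = 1/6.64 + 1/1.41 + 1/50.4 + 1/27.5 = 0.9160.
Current divider: I(R4) = I_total · G_k/ΣG = 2.80 × (0.03636/0.9160) = 2.80 × 0.03970 = 0.1112 mA.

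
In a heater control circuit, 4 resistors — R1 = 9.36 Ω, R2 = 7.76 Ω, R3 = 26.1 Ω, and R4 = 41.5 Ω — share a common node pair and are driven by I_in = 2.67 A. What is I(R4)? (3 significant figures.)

Conductances: ΣG = 1/9.36 + 1/7.76 + 1/26.1 + 1/41.5 = 0.2981 (1/Ω).
Current divider: I(R4) = I_in · G_k/ΣG = 2.67 × (0.02410/0.2981) = 2.67 × 0.08083 = 0.2158 A.

I ≈ 0.216 A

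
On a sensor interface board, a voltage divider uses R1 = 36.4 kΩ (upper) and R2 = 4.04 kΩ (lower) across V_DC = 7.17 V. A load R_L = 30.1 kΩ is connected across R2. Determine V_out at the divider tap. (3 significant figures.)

V_out ≈ 0.639 V

R2 ‖ R_L = (4.04 × 30.1)/(4.04 + 30.1) = 3.562 kΩ.
Now apply the divider: V_out = 7.17 × 0.08913 = 0.6391 V.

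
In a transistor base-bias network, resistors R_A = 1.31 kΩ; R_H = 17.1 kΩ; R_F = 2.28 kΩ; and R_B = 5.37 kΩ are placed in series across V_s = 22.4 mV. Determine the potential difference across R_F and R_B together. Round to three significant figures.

V ≈ 6.58 mV

Total series resistance ΣR = 1.31 + 17.1 + 2.28 + 5.37 = 26.06 kΩ.
R_{R_F..R_B} = 2.28 + 5.37 = 7.650 kΩ.
By the voltage-divider rule, V = 22.4 × 7.650/26.06 = 6.576 mV.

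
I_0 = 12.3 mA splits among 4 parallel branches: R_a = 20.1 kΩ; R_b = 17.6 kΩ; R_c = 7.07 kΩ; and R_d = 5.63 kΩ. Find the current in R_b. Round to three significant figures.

Total conductance ΣG = 1/20.1 + 1/17.6 + 1/7.07 + 1/5.63 = 0.4256 (units of 1/kΩ).
Current divider: I(R_b) = I_0 · G_k/ΣG = 12.3 × (0.05682/0.4256) = 12.3 × 0.1335 = 1.642 mA.

I ≈ 1.64 mA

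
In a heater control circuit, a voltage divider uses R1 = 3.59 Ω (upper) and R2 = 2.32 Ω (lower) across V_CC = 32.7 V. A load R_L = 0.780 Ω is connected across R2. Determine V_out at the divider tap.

V_out ≈ 4.57 V

The load sits in parallel with R2, giving an effective lower resistance R2' = R2·R_L/(R2+R_L) = 0.5837 Ω.
Now apply the divider: V_out = 32.7 × 0.1399 = 4.573 V.
(Unloaded it would be 12.8 V; the load pulls it down.)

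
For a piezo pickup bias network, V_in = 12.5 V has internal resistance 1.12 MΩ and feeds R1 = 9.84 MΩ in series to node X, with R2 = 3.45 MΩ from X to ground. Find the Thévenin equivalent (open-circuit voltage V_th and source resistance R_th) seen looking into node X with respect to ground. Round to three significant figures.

V_th ≈ 2.99 V, R_th ≈ 2.62 MΩ

R1' = 1.12 + 9.84 = 10.96 MΩ (source resistance + R1).
V_th is the unloaded tap voltage: V_in · R2/(R1'+R2) = 12.5 × 0.2394 = 2.993 V.
With V_in suppressed (replaced by a short), R_th = R1' ‖ R2 = (10.96 × 3.45)/(10.96 + 3.45) = 2.624 MΩ.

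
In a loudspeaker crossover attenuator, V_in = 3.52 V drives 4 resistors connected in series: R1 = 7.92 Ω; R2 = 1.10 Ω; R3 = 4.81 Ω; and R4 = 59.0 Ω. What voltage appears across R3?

Series total: ΣR = 7.92 + 1.10 + 4.81 + 59.0 = 72.83 Ω.
By the voltage-divider rule, V = 3.52 × 4.810/72.83 = 0.2325 V.

V ≈ 0.232 V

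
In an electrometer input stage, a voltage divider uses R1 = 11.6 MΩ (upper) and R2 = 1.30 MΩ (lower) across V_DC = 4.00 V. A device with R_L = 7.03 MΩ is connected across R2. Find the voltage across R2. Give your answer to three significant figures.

R2 ‖ R_L = (1.30 × 7.03)/(1.30 + 7.03) = 1.097 MΩ.
Then V_out = V_DC · R2'/(R1 + R2') = 4.00 × 1.097/12.70 = 0.3456 V.

V_out ≈ 0.346 V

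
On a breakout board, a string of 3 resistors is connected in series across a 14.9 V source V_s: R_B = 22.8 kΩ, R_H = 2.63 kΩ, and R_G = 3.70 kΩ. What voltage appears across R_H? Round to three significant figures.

Total series resistance ΣR = 22.8 + 2.63 + 3.70 = 29.13 kΩ.
V = V_s · R/ΣR = 14.9 × 0.09028 = 1.345 V.

V ≈ 1.35 V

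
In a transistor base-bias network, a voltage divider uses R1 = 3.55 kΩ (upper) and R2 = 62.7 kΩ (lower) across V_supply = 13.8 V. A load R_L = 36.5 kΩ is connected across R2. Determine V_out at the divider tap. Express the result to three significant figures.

V_out ≈ 12.0 V

First combine the lower leg with the load: R2 ‖ R_L = 23.07 kΩ.
Then V_out = V_supply · R2'/(R1 + R2') = 13.8 × 23.07/26.62 = 11.96 V.
(Unloaded it would be 13.1 V; the load pulls it down.)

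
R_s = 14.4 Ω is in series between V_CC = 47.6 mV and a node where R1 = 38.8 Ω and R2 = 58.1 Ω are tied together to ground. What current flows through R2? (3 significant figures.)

Parallel bank: R_p = 1/(1/38.8 + 1/58.1) = 23.26 Ω.
V_A by voltage divider: V_A = 47.6 × 23.26/(14.4 + 23.26) = 29.40 mV.
I(R2) = V_A / R2 = 29.40/58.1 = 0.5060 mA.

I ≈ 0.506 mA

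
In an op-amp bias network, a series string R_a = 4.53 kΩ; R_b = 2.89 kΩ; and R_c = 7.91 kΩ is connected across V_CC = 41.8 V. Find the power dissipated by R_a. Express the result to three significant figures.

P ≈ 33.7 mW

Series current I = V_CC/ΣR = 41.8/15.33 = 2.727 mA.
P = I²R = 7.435 × 4.53 = 33.68 mW.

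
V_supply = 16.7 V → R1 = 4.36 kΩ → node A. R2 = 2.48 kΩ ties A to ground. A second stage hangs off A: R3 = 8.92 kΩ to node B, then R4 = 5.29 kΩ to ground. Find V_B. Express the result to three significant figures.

Looking into the second stage from A: R3 + R4 = 14.21 kΩ appears in parallel with R2.
R2 ‖ (R3+R4) = 2.111 kΩ.
V_A = 16.7 × 2.111/(4.36 + 2.111) = 5.449 V.
Stage 2 is unloaded, so V_B = V_A · R4/(R3+R4) = 5.449 × 5.29/14.21 = 2.028 V.

V_B ≈ 2.03 V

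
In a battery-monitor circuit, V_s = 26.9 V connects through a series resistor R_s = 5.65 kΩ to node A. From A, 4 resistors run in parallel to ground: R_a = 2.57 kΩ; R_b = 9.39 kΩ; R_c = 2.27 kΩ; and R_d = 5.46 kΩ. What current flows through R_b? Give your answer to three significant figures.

I ≈ 0.391 mA

Equivalent of the parallel group: R_p = 0.8934 kΩ.
Node voltage V_A = V_s · R_p/(R_s + R_p) = 26.9 × 0.1365 = 3.673 V.
I(R_b) = V_A / R_b = 3.673/9.39 = 0.3911 mA.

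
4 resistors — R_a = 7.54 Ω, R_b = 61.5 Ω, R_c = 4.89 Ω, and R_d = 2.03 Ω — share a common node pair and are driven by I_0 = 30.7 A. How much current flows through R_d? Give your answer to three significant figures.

I ≈ 17.9 A

ΣG = 1/7.54 + 1/61.5 + 1/4.89 + 1/2.03 = 0.8460.
R_d takes the fraction G_k/ΣG = 0.4926/0.8460 = 0.5823, so I = 30.7 × 0.5823 = 17.88 A.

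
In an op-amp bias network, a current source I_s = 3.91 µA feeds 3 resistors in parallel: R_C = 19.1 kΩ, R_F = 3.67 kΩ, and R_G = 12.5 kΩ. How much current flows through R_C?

I ≈ 0.506 µA

Conductances: ΣG = 1/19.1 + 1/3.67 + 1/12.5 = 0.4048 (1/kΩ).
Current divider: I(R_C) = I_s · G_k/ΣG = 3.91 × (0.05236/0.4048) = 3.91 × 0.1293 = 0.5057 µA.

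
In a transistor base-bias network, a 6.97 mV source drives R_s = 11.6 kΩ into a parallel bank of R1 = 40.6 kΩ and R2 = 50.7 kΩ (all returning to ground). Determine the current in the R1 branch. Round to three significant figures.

I ≈ 0.113 µA

Equivalent of the parallel group: R_p = 22.55 kΩ.
Node voltage V_A = V_CC · R_p/(R_s + R_p) = 6.97 × 0.6603 = 4.602 mV.
I(R1) = V_A / R1 = 4.602/40.6 = 0.1134 µA.
(Equivalently: I_total = 0.2041 µA, then current-divider fraction G_k/ΣG = 0.5553.)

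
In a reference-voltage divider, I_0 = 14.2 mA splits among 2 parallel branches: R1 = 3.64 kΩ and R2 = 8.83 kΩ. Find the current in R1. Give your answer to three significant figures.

I ≈ 10.1 mA

For two parallel branches, I_k = I_0 · (other R)/(sum of R).
So I = 14.2 × 8.83/12.47 = 10.06 mA.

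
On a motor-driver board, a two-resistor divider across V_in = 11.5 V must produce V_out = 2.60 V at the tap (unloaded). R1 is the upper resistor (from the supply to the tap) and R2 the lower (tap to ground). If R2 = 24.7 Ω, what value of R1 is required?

The divider ratio is R2/(R1+R2) = 2.60/11.5 = 0.2261.
Rearranging, R1 = R2·(1−k)/k = 24.7 × 3.423 = 84.55 Ω.

R1 ≈ 84.6 Ω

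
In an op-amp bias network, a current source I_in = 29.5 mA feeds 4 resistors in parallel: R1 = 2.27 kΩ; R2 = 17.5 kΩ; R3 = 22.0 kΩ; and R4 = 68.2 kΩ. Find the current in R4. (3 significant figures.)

I ≈ 0.775 mA

Total conductance ΣG = 1/2.27 + 1/17.5 + 1/22.0 + 1/68.2 = 0.5578 (units of 1/kΩ).
R4 takes the fraction G_k/ΣG = 0.01466/0.5578 = 0.02629, so I = 29.5 × 0.02629 = 0.7755 mA.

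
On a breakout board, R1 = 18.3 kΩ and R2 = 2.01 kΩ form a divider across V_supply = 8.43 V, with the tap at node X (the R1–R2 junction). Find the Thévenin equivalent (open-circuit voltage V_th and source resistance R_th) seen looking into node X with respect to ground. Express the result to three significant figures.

V_th ≈ 0.834 V, R_th ≈ 1.81 kΩ

With X open, the divider is unloaded: V_th = 8.43 × 2.01/20.31 = 0.8343 V.
Zeroing V_supply shorts the top of R1 to ground, so R_th = R1 ‖ R2 = 1.811 kΩ.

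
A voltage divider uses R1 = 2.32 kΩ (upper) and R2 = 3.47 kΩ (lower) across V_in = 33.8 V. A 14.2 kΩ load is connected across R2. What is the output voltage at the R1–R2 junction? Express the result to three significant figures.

V_out ≈ 18.5 V

First combine the lower leg with the load: R2 ‖ R_L = 2.789 kΩ.
Now apply the divider: V_out = 33.8 × 0.5459 = 18.45 V.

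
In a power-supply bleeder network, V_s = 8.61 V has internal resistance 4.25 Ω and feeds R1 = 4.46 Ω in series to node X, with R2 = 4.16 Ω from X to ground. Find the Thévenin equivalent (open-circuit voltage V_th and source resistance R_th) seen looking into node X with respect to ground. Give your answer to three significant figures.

R1' = 4.25 + 4.46 = 8.710 Ω (source resistance + R1).
With X open, the divider is unloaded: V_th = 8.61 × 4.16/12.87 = 2.783 V.
With V_s suppressed (replaced by a short), R_th = R1' ‖ R2 = (8.710 × 4.16)/(8.710 + 4.16) = 2.815 Ω.

V_th ≈ 2.78 V, R_th ≈ 2.82 Ω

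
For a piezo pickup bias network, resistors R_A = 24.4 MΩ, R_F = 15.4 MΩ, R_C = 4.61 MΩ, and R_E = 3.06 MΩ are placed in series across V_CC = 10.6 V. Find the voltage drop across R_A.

V ≈ 5.45 V

Total series resistance ΣR = 24.4 + 15.4 + 4.61 + 3.06 = 47.47 MΩ.
By the voltage-divider rule, V = 10.6 × 24.40/47.47 = 5.448 V.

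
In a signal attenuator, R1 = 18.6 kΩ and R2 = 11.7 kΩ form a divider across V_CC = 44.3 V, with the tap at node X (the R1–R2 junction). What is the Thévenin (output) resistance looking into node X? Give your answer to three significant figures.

R_th ≈ 7.18 kΩ

With V_CC suppressed (replaced by a short), R_th = R1 ‖ R2 = (18.60 × 11.7)/(18.60 + 11.7) = 7.182 kΩ.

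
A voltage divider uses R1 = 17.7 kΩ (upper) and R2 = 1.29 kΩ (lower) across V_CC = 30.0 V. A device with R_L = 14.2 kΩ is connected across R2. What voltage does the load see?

V_out ≈ 1.88 V

R2 ‖ R_L = (1.29 × 14.2)/(1.29 + 14.2) = 1.183 kΩ.
Voltage divider with the loaded lower leg: V_out = 30.0 × 1.183/(17.7 + 1.183) = 30.0 × 0.06263 = 1.879 V.
(Unloaded it would be 2.04 V; the load pulls it down.)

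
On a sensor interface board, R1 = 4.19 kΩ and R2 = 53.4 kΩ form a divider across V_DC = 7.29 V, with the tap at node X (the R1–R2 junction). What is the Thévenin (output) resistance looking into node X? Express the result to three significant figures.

Zeroing V_DC shorts the top of R1 to ground, so R_th = R1 ‖ R2 = 3.885 kΩ.

R_th ≈ 3.89 kΩ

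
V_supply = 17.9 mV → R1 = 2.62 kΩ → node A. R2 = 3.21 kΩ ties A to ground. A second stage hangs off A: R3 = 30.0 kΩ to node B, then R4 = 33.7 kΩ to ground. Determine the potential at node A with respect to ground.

Node A sees R2 in parallel with the series input of stage 2, R3 + R4 = 63.70 kΩ.
R2 ‖ (R3+R4) = 3.056 kΩ.
V_A = 17.9 × 3.056/(2.62 + 3.056) = 9.637 mV.

V_A ≈ 9.64 mV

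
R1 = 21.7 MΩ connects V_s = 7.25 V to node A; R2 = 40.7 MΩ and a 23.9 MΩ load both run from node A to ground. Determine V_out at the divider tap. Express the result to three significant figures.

V_out ≈ 2.97 V

First combine the lower leg with the load: R2 ‖ R_L = 15.06 MΩ.
Voltage divider with the loaded lower leg: V_out = 7.25 × 15.06/(21.7 + 15.06) = 7.25 × 0.4096 = 2.970 V.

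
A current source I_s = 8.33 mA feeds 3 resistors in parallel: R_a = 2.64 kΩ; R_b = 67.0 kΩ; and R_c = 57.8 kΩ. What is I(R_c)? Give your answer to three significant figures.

ΣG = 1/2.64 + 1/67.0 + 1/57.8 = 0.4110.
Current divider: I(R_c) = I_s · G_k/ΣG = 8.33 × (0.01730/0.4110) = 8.33 × 0.04209 = 0.3506 mA.

I ≈ 0.351 mA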